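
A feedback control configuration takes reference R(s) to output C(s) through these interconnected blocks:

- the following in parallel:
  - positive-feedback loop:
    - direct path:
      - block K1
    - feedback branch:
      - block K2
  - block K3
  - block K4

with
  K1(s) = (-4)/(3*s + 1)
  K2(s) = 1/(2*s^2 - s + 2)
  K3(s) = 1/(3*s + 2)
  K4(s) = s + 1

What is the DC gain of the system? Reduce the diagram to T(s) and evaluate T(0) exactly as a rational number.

The answer is 1/6.

Reasoning:
(1) close the feedback loop around K1, K2, giving (-8*s^2 + 4*s - 8)/(6*s^3 - s^2 + 5*s + 6)
(2) sum the parallel branches [K1/(1-K1*K2)], K3, K4, giving (18*s^5 + 27*s^4 + 4*s^3 + 36*s^2 + 29*s + 2)/(18*s^4 + 9*s^3 + 13*s^2 + 28*s + 12)
Step 2 gives the overall T(s). Then T(0) = 2/12 = 1/6.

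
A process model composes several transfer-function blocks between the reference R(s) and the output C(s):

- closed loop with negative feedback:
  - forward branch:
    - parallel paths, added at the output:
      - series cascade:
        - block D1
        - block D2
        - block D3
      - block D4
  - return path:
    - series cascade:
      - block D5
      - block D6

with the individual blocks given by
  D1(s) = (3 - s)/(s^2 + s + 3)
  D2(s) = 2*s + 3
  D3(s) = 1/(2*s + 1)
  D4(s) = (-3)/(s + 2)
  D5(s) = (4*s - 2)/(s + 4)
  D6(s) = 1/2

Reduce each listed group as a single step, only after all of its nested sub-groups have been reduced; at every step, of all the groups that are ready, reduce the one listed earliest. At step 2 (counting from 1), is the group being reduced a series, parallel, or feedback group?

(1) reduce the series chain D1, D2, D3
(2) combine (D1*D2*D3), D4 in parallel
(3) reduce the series chain D5, D6
(4) apply the feedback formula to ((D1*D2*D3)+D4), (D5*D6)
Step 2 collapses a parallel group.

Final answer: parallel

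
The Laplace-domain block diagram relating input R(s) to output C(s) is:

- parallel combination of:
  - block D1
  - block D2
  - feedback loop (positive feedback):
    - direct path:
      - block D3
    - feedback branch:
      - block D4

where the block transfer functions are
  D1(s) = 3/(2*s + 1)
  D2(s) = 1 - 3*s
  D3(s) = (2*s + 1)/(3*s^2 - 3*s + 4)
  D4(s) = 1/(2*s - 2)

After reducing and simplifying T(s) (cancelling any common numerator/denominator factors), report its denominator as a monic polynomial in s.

Step 1. apply the feedback formula to D3, D4: (4*s^2 - 2*s - 2)/(6*s^3 - 12*s^2 + 12*s - 9)
Step 2. add D1, D2, [D3/(1-D3*D4)] (parallel): (-36*s^5 + 66*s^4 - 28*s^3 - 6*s^2 + 51*s - 38)/(12*s^4 - 18*s^3 + 12*s^2 - 6*s - 9)
T(s) is the step-2 result (common factors already cancelled). Leading coefficient of the denominator: 12. Divide through by 12 for the monic polynomial.

Hence the answer: s^4 - 3*s^3/2 + s^2 - s/2 - 3/4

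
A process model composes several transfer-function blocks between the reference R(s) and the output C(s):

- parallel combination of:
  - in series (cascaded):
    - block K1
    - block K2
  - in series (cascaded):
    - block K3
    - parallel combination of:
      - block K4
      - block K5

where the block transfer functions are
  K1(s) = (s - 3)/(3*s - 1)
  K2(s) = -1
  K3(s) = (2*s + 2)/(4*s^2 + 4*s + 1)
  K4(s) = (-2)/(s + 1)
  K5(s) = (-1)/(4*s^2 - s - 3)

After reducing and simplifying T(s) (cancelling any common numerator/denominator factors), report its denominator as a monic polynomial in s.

Answer: s^5 + 5*s^4/12 - s^3 - 9*s^2/16 + s/12 + 1/16

Working:
Step 1: series reduction of K1, K2; result (3 - s)/(3*s - 1)
Step 2: parallel reduction of K4, K5; result (-8*s^2 + s + 5)/(4*s^3 + 3*s^2 - 4*s - 3)
Step 3: combine K3, (K4+K5) in series; result (-16*s^2 + 2*s + 10)/(16*s^4 + 12*s^3 - 12*s^2 - 13*s - 3)
Step 4: combine (K1*K2), (K3*(K4+K5)) in parallel; result (-16*s^5 + 36*s^4 - s^2 - 8*s - 19)/(48*s^5 + 20*s^4 - 48*s^3 - 27*s^2 + 4*s + 3)
No further cancellation is possible in the step-4 result, so that is T(s). Its denominator becomes monic after dividing by the leading coefficient 48.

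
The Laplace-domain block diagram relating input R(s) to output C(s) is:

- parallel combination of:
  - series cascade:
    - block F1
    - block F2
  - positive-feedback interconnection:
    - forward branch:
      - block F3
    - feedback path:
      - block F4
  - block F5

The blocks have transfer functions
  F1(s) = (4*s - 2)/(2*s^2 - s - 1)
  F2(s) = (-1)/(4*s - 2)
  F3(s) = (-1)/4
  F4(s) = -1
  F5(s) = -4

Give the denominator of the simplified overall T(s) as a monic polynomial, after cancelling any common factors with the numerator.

Answer: s^2 - s/2 - 1/2

Working:
(1) combine F1, F2 in series -> (-1)/(2*s^2 - s - 1)
(2) reduce the feedback loop with forward F3 and return F4 -> (-1)/3
(3) sum the parallel branches (F1*F2), [F3/(1-F3*F4)], F5 -> (-26*s^2 + 13*s + 10)/(6*s^2 - 3*s - 3)
The result of step 3 is T(s) in lowest terms. Its denominator has leading coefficient 6; dividing the denominator through by 6 makes it monic.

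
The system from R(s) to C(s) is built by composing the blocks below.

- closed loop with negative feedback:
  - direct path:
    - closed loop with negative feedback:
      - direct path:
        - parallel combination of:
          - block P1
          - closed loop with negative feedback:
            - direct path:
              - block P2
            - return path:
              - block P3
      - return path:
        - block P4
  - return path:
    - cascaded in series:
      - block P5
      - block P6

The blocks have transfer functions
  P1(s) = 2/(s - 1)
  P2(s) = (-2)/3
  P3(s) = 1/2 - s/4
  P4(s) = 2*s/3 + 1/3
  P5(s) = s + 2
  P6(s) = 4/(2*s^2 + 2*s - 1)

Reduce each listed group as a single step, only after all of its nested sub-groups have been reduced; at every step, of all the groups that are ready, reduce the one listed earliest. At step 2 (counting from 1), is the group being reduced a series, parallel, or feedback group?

Step 1 - apply the feedback formula to P2, P3
Step 2 - sum the parallel branches P1, [P2/(1+P2*P3)]
Step 3 - reduce the feedback loop with forward (P1+[P2/(1+P2*P3)]) and return P4
Step 4 - reduce the series chain P5, P6
Step 5 - apply the feedback formula to [(P1+[P2/(1+P2*P3)])/(1+(P1+[P2/(1+P2*P3)])*P4)], (P5*P6)
So the answer for step 2 is parallel.

Final answer: parallel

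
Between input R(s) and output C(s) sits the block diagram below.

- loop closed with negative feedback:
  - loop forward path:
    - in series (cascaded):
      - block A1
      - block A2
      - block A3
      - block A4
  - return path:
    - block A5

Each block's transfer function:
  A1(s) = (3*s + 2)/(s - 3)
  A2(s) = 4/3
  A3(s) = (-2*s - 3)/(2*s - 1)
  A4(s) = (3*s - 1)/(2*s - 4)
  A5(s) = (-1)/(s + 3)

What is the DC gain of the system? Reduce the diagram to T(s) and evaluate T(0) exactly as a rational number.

[1] reduce the series chain A1, A2, A3, A4: (-36*s^3 - 66*s^2 - 10*s + 12)/(6*s^3 - 33*s^2 + 51*s - 18)
[2] feedback reduction of (A1*A2*A3*A4), A5: (-36*s^4 - 174*s^3 - 208*s^2 - 18*s + 36)/(6*s^4 + 21*s^3 + 18*s^2 + 145*s - 66)
Step 2 gives the overall T(s). Then T(0) = 36/(-66) = -6/11.

Answer: -6/11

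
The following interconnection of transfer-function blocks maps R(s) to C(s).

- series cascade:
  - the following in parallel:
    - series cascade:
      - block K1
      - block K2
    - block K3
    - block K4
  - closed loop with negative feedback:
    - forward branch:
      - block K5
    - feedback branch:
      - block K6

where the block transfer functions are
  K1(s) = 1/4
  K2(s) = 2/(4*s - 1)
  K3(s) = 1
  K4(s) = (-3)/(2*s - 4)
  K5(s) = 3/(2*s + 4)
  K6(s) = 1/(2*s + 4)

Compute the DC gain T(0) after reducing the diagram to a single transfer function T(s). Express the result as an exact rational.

Step 1. reduce the series chain K1, K2, giving 1/(8*s - 2)
Step 2. sum the parallel branches (K1*K2), K3, K4, giving (8*s^2 - 29*s + 5)/(8*s^2 - 18*s + 4)
Step 3. apply the feedback formula to K5, K6, giving (6*s + 12)/(4*s^2 + 16*s + 19)
Step 4. combine ((K1*K2)+K3+K4), [K5/(1+K5*K6)] in series, giving (24*s^3 - 39*s^2 - 159*s + 30)/(16*s^4 + 28*s^3 - 60*s^2 - 139*s + 38)
That last expression is T(s); at s = 0 only the constant terms survive, so T(0) = 30/38 = 15/19.

Answer: 15/19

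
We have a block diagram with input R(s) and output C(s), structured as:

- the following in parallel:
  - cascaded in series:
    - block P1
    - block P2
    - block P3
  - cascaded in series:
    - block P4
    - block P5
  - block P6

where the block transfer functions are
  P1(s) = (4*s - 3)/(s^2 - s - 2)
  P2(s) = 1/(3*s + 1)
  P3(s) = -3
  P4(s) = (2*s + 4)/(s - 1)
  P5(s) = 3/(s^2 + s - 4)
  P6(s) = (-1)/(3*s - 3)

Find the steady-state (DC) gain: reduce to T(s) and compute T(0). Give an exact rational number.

Step 1. reduce the series chain P1, P2, P3 gives (9 - 12*s)/(3*s^3 - 2*s^2 - 7*s - 2)
Step 2. cascade P4, P5 gives (6*s + 12)/(s^3 - 5*s + 4)
Step 3. add (P1*P2*P3), (P4*P5), P6 (parallel) gives (-3*s^5 + 17*s^4 + 120*s^3 - 17*s^2 - 593*s + 28)/(9*s^6 - 6*s^5 - 66*s^4 + 60*s^3 + 81*s^2 - 54*s - 24)
The step-3 result is T(s). Setting s = 0: T(0) = 28/(-24) = -7/6.

Therefore the answer is -7/6.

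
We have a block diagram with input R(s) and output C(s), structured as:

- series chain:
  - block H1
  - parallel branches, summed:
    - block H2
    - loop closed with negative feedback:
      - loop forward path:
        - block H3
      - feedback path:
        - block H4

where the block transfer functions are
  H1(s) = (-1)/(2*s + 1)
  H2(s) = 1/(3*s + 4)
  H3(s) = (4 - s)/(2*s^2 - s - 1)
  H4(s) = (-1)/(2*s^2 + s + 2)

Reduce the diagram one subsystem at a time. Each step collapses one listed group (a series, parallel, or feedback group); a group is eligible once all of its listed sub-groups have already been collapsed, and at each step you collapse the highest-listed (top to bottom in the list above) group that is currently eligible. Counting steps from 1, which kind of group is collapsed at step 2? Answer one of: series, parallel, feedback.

Answer: parallel

Working:
Step 1 - close the feedback loop around H3, H4
Step 2 - sum the parallel branches H2, [H3/(1+H3*H4)]
Step 3 - cascade H1, (H2+[H3/(1+H3*H4)])
Step 2: parallel.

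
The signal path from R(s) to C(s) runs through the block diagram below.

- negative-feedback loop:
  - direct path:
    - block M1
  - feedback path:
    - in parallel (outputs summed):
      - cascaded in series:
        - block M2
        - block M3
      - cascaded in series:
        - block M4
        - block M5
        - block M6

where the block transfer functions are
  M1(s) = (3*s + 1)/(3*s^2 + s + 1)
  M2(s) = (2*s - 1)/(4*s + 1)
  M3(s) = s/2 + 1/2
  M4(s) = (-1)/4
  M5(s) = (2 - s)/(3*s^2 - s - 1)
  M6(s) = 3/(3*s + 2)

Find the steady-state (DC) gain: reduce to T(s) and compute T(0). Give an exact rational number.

The answer is 4/5.

Reasoning:
Step 1: multiply M2, M3 (series) = (2*s^2 + s - 1)/(8*s + 2)
Step 2: combine M4, M5, M6 in series = (3*s - 6)/(36*s^3 + 12*s^2 - 20*s - 8)
Step 3: reduce the parallel group (M2*M3), (M4*M5*M6) = (36*s^5 + 30*s^4 - 32*s^3 - 12*s^2 - 15*s - 2)/(144*s^4 + 84*s^3 - 68*s^2 - 52*s - 8)
Step 4: apply the feedback formula to M1, ((M2*M3)+(M4*M5*M6)) = (432*s^5 + 396*s^4 - 120*s^3 - 224*s^2 - 76*s - 8)/(540*s^6 + 522*s^5 - 42*s^4 - 208*s^3 - 201*s^2 - 81*s - 10)
Step 4 gives the overall T(s). Then T(0) = -8/(-10) = 4/5.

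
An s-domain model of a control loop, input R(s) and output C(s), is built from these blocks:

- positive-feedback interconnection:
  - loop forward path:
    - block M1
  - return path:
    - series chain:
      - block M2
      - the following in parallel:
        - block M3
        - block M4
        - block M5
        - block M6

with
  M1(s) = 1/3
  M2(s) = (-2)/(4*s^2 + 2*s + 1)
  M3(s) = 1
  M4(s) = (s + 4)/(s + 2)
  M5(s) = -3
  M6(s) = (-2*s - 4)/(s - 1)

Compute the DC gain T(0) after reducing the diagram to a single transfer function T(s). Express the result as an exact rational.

First reduce the diagram to T(s).

(1) sum the parallel branches M3, M4, M5, M6 -> (-3*s^2 - 7*s - 8)/(s^2 + s - 2)
(2) combine M2, (M3+M4+M5+M6) in series -> (6*s^2 + 14*s + 16)/(4*s^4 + 6*s^3 - 5*s^2 - 3*s - 2)
(3) reduce the feedback loop with forward M1 and return (M2*(M3+M4+M5+M6)) -> (4*s^4 + 6*s^3 - 5*s^2 - 3*s - 2)/(12*s^4 + 18*s^3 - 21*s^2 - 23*s - 22)
Step 3 gives the overall T(s). Then T(0) = -2/(-22) = 1/11.

Answer: 1/11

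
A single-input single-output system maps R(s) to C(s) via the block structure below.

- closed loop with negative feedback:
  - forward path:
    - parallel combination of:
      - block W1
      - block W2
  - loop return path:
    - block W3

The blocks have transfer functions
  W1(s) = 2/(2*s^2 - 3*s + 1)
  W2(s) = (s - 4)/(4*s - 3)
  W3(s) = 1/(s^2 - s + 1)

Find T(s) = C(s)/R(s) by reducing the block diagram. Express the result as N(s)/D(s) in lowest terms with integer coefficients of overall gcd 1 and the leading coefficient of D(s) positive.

Step 1. parallel reduction of W1, W2 -> (2*s^3 - 11*s^2 + 21*s - 10)/(8*s^3 - 18*s^2 + 13*s - 3)
Step 2. apply the feedback formula to (W1+W2), W3; the result is T(s) itself (integer coefficients, no common factor, positive leading denominator coefficient)

Answer: (2*s^5 - 13*s^4 + 34*s^3 - 42*s^2 + 31*s - 10)/(8*s^5 - 26*s^4 + 41*s^3 - 45*s^2 + 37*s - 13)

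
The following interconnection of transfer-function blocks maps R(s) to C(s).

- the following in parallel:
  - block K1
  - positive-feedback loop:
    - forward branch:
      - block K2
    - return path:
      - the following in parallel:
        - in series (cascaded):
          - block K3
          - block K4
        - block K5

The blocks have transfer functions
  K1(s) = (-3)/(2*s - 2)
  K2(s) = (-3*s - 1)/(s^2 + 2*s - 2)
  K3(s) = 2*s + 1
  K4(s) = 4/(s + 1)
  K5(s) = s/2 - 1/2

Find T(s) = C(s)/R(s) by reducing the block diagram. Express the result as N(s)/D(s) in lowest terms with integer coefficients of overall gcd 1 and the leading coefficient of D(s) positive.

First reduce the diagram to T(s).

1. multiply K3, K4 (series): (8*s + 4)/(s + 1)
2. parallel reduction of (K3*K4), K5: (s^2 + 16*s + 7)/(2*s + 2)
3. close the feedback loop around K2, ((K3*K4)+K5): (-6*s^2 - 8*s - 2)/(5*s^3 + 55*s^2 + 37*s + 3)
4. combine K1, [K2/(1-K2*((K3*K4)+K5))] in parallel: this yields T(s), and no further normalization is needed

Answer: (-27*s^3 - 169*s^2 - 99*s - 5)/(10*s^4 + 100*s^3 - 36*s^2 - 68*s - 6)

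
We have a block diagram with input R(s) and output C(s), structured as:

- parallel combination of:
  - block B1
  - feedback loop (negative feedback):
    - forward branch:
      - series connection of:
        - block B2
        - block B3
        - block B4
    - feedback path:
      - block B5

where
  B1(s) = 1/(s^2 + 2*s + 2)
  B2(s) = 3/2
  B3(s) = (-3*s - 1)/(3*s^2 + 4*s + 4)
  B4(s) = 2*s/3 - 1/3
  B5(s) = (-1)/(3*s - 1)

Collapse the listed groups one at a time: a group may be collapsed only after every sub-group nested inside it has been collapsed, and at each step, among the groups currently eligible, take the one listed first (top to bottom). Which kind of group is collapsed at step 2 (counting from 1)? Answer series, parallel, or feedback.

Step 1 - reduce the series chain B2, B3, B4
Step 2 - apply the feedback formula to (B2*B3*B4), B5
Step 3 - sum the parallel branches B1, [(B2*B3*B4)/(1+(B2*B3*B4)*B5)]
The group at step 2 is a feedback group.

Therefore the answer is feedback.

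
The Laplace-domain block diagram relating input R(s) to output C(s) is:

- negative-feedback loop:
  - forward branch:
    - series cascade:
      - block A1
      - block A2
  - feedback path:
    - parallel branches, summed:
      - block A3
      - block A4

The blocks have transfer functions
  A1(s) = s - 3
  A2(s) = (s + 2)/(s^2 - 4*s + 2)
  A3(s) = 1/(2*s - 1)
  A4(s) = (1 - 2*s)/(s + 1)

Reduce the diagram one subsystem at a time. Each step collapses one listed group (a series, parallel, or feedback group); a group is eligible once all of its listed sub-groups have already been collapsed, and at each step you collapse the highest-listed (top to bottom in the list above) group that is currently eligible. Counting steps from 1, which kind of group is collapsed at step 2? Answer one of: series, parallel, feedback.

Step 1. series reduction of A1, A2
Step 2. add A3, A4 (parallel)
Step 3. close the feedback loop around (A1*A2), (A3+A4)
Step 2 collapses a parallel group.

Answer: parallel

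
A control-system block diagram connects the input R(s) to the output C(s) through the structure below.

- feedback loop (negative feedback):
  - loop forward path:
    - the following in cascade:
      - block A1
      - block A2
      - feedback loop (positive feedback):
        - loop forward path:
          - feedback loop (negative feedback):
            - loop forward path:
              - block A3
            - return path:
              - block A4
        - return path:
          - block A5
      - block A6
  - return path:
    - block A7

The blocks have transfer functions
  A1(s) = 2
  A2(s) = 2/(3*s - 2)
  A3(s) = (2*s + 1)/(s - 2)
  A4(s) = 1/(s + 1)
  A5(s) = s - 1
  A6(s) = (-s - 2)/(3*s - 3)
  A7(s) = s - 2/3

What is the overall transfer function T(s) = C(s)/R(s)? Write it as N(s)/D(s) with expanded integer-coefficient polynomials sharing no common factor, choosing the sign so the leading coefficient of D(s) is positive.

1. collapse the loop (A3 forward, A4 return): (2*s^2 + 3*s + 1)/(s^2 + s - 1)
2. apply the feedback formula to [A3/(1+A3*A4)], A5: (-2*s^2 - 3*s - 1)/(2*s^3 - 3*s)
3. cascade A1, A2, [[A3/(1+A3*A4)]/(1-[A3/(1+A3*A4)]*A5)], A6: (8*s^3 + 28*s^2 + 28*s + 8)/(18*s^5 - 30*s^4 - 15*s^3 + 45*s^2 - 18*s)
4. feedback reduction of (A1*A2*[[A3/(1+A3*A4)]/(1-[A3/(1+A3*A4)]*A5)]*A6), A7 - this is the overall T(s), already in the required normalized form

Final answer: (24*s^3 + 84*s^2 + 84*s + 24)/(54*s^5 - 66*s^4 + 23*s^3 + 163*s^2 - 86*s - 16)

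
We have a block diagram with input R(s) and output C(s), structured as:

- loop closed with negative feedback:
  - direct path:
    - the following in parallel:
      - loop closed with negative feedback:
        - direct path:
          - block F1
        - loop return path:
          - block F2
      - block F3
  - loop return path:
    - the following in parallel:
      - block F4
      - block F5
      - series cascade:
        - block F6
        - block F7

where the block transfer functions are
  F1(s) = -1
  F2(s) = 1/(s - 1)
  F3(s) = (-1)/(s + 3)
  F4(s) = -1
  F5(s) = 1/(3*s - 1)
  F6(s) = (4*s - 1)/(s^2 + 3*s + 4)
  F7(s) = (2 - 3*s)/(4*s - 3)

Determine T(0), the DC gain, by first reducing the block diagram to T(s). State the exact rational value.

Step 1. close the feedback loop around F1, F2: (1 - s)/(s - 2)
Step 2. add [F1/(1+F1*F2)], F3 (parallel): (-s^2 - 3*s + 5)/(s^2 + s - 6)
Step 3. series reduction of F6, F7: (-12*s^2 + 11*s - 2)/(4*s^3 + 9*s^2 + 7*s - 12)
Step 4. combine F4, F5, (F6*F7) in parallel: (-12*s^4 - 55*s^3 + 42*s^2 + 33*s - 22)/(12*s^4 + 23*s^3 + 12*s^2 - 43*s + 12)
Step 5. reduce the feedback loop with forward ([F1/(1+F1*F2)]+F3) and return (F4+F5+(F6*F7)): (-12*s^6 - 59*s^5 - 21*s^4 + 122*s^3 + 177*s^2 - 251*s + 60)/(24*s^6 + 126*s^5 + 26*s^4 - 603*s^3 + 30*s^2 + 501*s - 182)
Evaluating the step-5 result (the overall T(s)) at s = 0 gives T(0) = 60/(-182) = -30/91.

Answer: -30/91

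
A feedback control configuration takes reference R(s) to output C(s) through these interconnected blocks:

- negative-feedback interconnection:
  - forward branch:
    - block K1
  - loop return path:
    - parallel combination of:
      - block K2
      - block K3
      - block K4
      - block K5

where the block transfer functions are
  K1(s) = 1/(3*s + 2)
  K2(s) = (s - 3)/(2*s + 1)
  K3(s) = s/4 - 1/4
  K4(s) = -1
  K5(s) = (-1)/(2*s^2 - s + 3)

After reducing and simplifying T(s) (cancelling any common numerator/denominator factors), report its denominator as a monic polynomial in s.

Answer: s^4 + 5*s^3/13 + 37*s^2/52 + 35*s/26 - 31/52

Working:
Step 1: add K2, K3, K4, K5 (parallel); result (4*s^4 - 12*s^3 - 23*s^2 - 6*s - 55)/(16*s^3 + 20*s + 12)
Step 2: feedback reduction of K1, (K2+K3+K4+K5); result (16*s^3 + 20*s + 12)/(52*s^4 + 20*s^3 + 37*s^2 + 70*s - 31)
The result of step 2 is T(s) in lowest terms. Its denominator has leading coefficient 52; dividing the denominator through by 52 makes it monic.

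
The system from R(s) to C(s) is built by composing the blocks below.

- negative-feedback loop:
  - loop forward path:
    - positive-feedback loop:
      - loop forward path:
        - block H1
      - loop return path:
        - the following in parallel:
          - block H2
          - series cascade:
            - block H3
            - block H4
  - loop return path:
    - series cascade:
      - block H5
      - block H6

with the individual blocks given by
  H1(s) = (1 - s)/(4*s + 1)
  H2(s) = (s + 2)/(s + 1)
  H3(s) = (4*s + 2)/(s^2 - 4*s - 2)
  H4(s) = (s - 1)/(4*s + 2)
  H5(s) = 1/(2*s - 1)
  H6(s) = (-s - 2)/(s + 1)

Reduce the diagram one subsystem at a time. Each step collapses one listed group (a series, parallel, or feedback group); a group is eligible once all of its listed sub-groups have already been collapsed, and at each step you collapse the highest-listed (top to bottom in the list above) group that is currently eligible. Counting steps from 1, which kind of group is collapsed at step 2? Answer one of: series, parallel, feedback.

Answer: parallel

Working:
Step 1: cascade H3, H4
Step 2: combine H2, (H3*H4) in parallel
Step 3: feedback reduction of H1, (H2+(H3*H4))
Step 4: combine H5, H6 in series
Step 5: close the feedback loop around [H1/(1-H1*(H2+(H3*H4)))], (H5*H6)
At step 2 the group reduced is parallel.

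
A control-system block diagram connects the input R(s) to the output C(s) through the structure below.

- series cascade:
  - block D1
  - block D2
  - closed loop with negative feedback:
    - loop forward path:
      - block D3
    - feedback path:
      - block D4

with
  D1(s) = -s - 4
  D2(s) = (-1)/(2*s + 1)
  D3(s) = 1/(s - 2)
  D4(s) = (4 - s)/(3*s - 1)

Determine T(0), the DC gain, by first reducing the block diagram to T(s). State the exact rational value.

Step 1: feedback reduction of D3, D4, giving (3*s - 1)/(3*s^2 - 8*s + 6)
Step 2: series reduction of D1, D2, [D3/(1+D3*D4)], giving (3*s^2 + 11*s - 4)/(6*s^3 - 13*s^2 + 4*s + 6)
That last expression is T(s); at s = 0 only the constant terms survive, so T(0) = -4/6 = -2/3.

Answer: -2/3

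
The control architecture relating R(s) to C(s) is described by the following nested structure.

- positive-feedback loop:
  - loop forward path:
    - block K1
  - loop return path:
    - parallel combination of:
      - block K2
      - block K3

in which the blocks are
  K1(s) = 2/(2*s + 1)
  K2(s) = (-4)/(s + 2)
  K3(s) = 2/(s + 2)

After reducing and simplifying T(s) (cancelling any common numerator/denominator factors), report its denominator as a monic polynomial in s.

Reducing step by step:

Step 1: combine K2, K3 in parallel gives (-2)/(s + 2)
Step 2: feedback reduction of K1, (K2+K3) gives (2*s + 4)/(2*s^2 + 5*s + 6)
No further cancellation is possible in the step-2 result, so that is T(s). Its denominator becomes monic after dividing by the leading coefficient 2.

Answer: s^2 + 5*s/2 + 3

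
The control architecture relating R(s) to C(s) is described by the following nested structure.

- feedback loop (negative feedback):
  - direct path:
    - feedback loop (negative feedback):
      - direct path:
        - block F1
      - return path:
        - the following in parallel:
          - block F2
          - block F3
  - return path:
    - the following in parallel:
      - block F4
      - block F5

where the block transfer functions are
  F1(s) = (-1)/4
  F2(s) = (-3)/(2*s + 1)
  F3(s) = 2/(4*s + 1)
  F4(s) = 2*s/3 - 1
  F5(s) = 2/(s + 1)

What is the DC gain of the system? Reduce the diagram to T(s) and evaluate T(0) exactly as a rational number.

The answer is -1/4.

Reasoning:
1. reduce the parallel group F2, F3 = (-8*s - 1)/(8*s^2 + 6*s + 1)
2. feedback reduction of F1, (F2+F3) = (-8*s^2 - 6*s - 1)/(32*s^2 + 32*s + 5)
3. reduce the parallel group F4, F5 = (2*s^2 - s + 3)/(3*s + 3)
4. reduce the feedback loop with forward [F1/(1+F1*(F2+F3))] and return (F4+F5) = (24*s^3 + 42*s^2 + 21*s + 3)/(16*s^4 - 92*s^3 - 172*s^2 - 94*s - 12)
Step 4 gives the overall T(s). Then T(0) = 3/(-12) = -1/4.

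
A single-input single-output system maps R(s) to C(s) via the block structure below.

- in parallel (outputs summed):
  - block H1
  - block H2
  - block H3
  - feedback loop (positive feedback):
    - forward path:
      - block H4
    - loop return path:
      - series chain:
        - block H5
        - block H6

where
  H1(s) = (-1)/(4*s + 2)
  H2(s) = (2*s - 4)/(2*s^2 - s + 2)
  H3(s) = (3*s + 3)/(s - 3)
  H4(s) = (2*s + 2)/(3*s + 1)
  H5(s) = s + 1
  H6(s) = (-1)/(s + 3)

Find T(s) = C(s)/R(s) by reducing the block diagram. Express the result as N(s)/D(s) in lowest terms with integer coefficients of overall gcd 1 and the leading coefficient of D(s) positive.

1. cascade H5, H6; result (-s - 1)/(s + 3)
2. collapse the loop (H4 forward, (H5*H6) return); result (2*s^2 + 8*s + 6)/(5*s^2 + 14*s + 5)
3. combine H1, H2, H3, [H4/(1-H4*(H5*H6))] in parallel: this yields T(s), and no further normalization is needed

Final answer: (136*s^6 + 502*s^5 + 353*s^4 + 137*s^3 + 797*s^2 + 673*s + 138)/(40*s^6 - 8*s^5 - 266*s^4 - 106*s^3 - 226*s^2 - 238*s - 60)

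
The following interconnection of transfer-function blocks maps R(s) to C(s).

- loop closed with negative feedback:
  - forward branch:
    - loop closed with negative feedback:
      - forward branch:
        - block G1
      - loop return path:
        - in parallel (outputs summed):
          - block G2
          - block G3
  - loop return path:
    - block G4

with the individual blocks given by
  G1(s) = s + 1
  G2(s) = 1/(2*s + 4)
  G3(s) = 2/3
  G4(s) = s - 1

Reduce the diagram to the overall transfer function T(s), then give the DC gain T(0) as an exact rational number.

The answer is 12/11.

Reasoning:
Step 1: sum the parallel branches G2, G3 -> (4*s + 11)/(6*s + 12)
Step 2: collapse the loop (G1 forward, (G2+G3) return) -> (6*s^2 + 18*s + 12)/(4*s^2 + 21*s + 23)
Step 3: reduce the feedback loop with forward [G1/(1+G1*(G2+G3))] and return G4 -> (6*s^2 + 18*s + 12)/(6*s^3 + 16*s^2 + 15*s + 11)
That last expression is T(s); at s = 0 only the constant terms survive, so T(0) = 12/11.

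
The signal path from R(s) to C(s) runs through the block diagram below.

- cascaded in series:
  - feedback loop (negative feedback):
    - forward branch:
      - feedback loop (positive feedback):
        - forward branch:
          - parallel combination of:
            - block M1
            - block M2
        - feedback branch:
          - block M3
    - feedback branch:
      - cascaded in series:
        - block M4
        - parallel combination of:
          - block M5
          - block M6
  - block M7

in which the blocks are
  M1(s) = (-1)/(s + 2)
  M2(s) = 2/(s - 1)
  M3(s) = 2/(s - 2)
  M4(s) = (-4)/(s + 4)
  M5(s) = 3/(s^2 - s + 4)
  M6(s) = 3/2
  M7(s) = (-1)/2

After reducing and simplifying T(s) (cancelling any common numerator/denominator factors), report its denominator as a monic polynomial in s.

First reduce the diagram to T(s).

Step 1: reduce the parallel group M1, M2 = (s + 5)/(s^2 + s - 2)
Step 2: close the feedback loop around (M1+M2), M3 = (s^2 + 3*s - 10)/(s^3 - s^2 - 6*s - 6)
Step 3: sum the parallel branches M5, M6 = (3*s^2 - 3*s + 18)/(2*s^2 - 2*s + 8)
Step 4: reduce the series chain M4, (M5+M6) = (-6*s^2 + 6*s - 36)/(s^3 + 3*s^2 + 16)
Step 5: reduce the feedback loop with forward [(M1+M2)/(1-(M1+M2)*M3)] and return (M4*(M5+M6)) = (s^5 + 6*s^4 - s^3 - 14*s^2 + 48*s - 160)/(s^6 + 2*s^5 - 15*s^4 - 20*s^3 + 8*s^2 - 264*s + 264)
Step 6: cascade [[(M1+M2)/(1-(M1+M2)*M3)]/(1+[(M1+M2)/(1-(M1+M2)*M3)]*(M4*(M5+M6)))], M7 = (-s^5 - 6*s^4 + s^3 + 14*s^2 - 48*s + 160)/(2*s^6 + 4*s^5 - 30*s^4 - 40*s^3 + 16*s^2 - 528*s + 528)
That last expression is T(s), already simplified. Scaling its denominator by 1/2 (the reciprocal of the leading coefficient) yields the monic denominator.

Answer: s^6 + 2*s^5 - 15*s^4 - 20*s^3 + 8*s^2 - 264*s + 264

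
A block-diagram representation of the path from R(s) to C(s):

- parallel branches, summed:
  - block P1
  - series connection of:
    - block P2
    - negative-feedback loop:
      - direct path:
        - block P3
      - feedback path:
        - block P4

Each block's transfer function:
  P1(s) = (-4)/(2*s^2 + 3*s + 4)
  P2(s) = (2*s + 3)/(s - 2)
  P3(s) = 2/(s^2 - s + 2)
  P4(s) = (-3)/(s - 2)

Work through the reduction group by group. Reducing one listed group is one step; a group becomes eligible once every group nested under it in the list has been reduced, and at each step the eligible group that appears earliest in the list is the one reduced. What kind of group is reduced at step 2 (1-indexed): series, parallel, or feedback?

[1] reduce the feedback loop with forward P3 and return P4
[2] cascade P2, [P3/(1+P3*P4)]
[3] combine P1, (P2*[P3/(1+P3*P4)]) in parallel
Step 2: series.

Final answer: series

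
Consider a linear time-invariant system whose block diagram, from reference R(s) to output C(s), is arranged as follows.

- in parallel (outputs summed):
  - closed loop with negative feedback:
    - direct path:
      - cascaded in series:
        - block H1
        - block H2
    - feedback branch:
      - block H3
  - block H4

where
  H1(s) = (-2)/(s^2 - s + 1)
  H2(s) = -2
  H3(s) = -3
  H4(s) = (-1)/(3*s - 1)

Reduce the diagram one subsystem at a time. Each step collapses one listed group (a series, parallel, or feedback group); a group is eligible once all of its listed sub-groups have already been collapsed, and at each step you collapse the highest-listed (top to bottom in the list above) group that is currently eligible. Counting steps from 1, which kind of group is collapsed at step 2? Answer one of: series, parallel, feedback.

Answer: feedback

Working:
1. reduce the series chain H1, H2
2. feedback reduction of (H1*H2), H3
3. sum the parallel branches [(H1*H2)/(1+(H1*H2)*H3)], H4
At step 2 the group reduced is feedback.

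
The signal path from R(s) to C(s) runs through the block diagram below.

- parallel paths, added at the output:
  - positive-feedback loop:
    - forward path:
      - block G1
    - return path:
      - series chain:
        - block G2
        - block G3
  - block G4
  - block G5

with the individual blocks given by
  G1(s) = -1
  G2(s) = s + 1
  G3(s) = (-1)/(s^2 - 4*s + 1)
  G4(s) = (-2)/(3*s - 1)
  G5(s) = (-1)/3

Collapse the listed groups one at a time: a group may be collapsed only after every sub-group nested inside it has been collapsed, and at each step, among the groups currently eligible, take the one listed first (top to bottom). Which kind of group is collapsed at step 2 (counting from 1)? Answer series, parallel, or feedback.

[1] reduce the series chain G2, G3
[2] collapse the loop (G1 forward, (G2*G3) return)
[3] sum the parallel branches [G1/(1-G1*(G2*G3))], G4, G5
Step 2 collapses a feedback group.

Answer: feedback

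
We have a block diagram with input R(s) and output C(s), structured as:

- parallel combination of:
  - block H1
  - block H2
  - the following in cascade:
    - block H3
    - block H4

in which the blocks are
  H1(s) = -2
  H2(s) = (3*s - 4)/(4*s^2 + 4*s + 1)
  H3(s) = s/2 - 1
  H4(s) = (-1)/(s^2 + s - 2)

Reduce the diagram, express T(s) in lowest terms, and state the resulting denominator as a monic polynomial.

The answer is s^4 + 2*s^3 - 3*s^2/4 - 7*s/4 - 1/2.

Reasoning:
Step 1: series reduction of H3, H4 -> (2 - s)/(2*s^2 + 2*s - 4)
Step 2: combine H1, H2, (H3*H4) in parallel -> (-16*s^4 - 30*s^3 + 14*s^2 + 15*s + 26)/(8*s^4 + 16*s^3 - 6*s^2 - 14*s - 4)
T(s) is the step-2 result (common factors already cancelled). Leading coefficient of the denominator: 8. Divide through by 8 for the monic polynomial.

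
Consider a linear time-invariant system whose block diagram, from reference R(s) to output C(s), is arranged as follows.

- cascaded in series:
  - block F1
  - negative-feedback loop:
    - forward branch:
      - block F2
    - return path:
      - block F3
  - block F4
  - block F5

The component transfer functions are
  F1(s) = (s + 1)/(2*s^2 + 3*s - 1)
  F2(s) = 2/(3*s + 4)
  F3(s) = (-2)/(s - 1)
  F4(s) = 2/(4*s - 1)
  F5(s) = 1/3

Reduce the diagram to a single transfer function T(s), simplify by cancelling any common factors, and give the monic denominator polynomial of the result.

(1) reduce the feedback loop with forward F2 and return F3 gives (2*s - 2)/(3*s^2 + s - 8)
(2) multiply F1, [F2/(1+F2*F3)], F4, F5 (series) gives (4*s^2 - 4)/(72*s^5 + 114*s^4 - 225*s^3 - 252*s^2 + 171*s - 24)
No further cancellation is possible in the step-2 result, so that is T(s). Its denominator becomes monic after dividing by the leading coefficient 72.

Hence the answer: s^5 + 19*s^4/12 - 25*s^3/8 - 7*s^2/2 + 19*s/8 - 1/3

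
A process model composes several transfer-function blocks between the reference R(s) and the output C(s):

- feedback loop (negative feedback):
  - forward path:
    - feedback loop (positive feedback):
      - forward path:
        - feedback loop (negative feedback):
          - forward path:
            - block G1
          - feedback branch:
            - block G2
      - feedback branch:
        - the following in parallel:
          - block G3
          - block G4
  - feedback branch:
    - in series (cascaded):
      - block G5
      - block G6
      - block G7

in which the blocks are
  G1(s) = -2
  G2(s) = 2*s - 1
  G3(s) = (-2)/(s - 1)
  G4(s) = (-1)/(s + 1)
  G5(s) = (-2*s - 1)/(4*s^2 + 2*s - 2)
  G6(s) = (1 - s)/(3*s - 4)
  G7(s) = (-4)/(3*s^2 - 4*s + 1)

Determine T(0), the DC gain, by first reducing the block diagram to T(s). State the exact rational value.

Step 1: collapse the loop (G1 forward, G2 return); result 2/(4*s - 3)
Step 2: reduce the parallel group G3, G4; result (-3*s - 1)/(s^2 - 1)
Step 3: reduce the feedback loop with forward [G1/(1+G1*G2)] and return (G3+G4); result (2*s^2 - 2)/(4*s^3 - 3*s^2 + 2*s + 5)
Step 4: combine G5, G6, G7 in series; result (-4*s - 2)/(18*s^4 - 21*s^3 - 16*s^2 + 19*s - 4)
Step 5: reduce the feedback loop with forward [[G1/(1+G1*G2)]/(1-[G1/(1+G1*G2)]*(G3+G4))] and return (G5*G6*G7); result (36*s^5 - 78*s^4 + 10*s^3 + 70*s^2 - 46*s + 8)/(72*s^6 - 210*s^5 + 245*s^4 - 73*s^3 - 145*s^2 + 111*s - 16)
Step 5 gives the overall T(s). Then T(0) = 8/(-16) = -1/2.

Final answer: -1/2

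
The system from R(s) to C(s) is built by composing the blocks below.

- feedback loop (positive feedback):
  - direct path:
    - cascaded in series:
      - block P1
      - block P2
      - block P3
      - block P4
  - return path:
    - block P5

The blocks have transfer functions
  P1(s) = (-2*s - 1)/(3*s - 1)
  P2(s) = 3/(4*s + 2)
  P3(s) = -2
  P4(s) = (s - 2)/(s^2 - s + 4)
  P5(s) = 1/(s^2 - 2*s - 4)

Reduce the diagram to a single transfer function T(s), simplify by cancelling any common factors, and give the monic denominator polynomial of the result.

First reduce the diagram to T(s).

Step 1 - series reduction of P1, P2, P3, P4; result (3*s - 6)/(3*s^3 - 4*s^2 + 13*s - 4)
Step 2 - collapse the loop ((P1*P2*P3*P4) forward, P5 return); result (3*s^3 - 12*s^2 + 24)/(3*s^5 - 10*s^4 + 9*s^3 - 14*s^2 - 47*s + 22)
That last expression is T(s), already simplified. Scaling its denominator by 1/3 (the reciprocal of the leading coefficient) yields the monic denominator.

Answer: s^5 - 10*s^4/3 + 3*s^3 - 14*s^2/3 - 47*s/3 + 22/3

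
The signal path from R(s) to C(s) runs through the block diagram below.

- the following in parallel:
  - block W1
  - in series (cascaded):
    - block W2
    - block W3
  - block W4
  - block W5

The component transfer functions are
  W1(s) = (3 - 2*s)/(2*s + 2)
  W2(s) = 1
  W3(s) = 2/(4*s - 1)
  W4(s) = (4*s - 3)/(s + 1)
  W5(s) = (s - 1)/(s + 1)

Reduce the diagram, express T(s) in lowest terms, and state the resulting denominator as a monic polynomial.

Step 1: cascade W2, W3 gives 2/(4*s - 1)
Step 2: add W1, (W2*W3), W4, W5 (parallel) gives (32*s^2 - 24*s + 9)/(8*s^2 + 6*s - 2)
The result of step 2 is T(s) in lowest terms. Its denominator has leading coefficient 8; dividing the denominator through by 8 makes it monic.

Therefore the answer is s^2 + 3*s/4 - 1/4.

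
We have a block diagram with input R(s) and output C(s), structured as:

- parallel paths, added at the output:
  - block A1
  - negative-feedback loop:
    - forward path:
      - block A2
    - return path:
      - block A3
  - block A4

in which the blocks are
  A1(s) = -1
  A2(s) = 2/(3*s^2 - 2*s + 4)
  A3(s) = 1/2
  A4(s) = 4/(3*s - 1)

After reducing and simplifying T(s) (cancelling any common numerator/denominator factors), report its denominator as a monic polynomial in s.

[1] reduce the feedback loop with forward A2 and return A3 -> 2/(3*s^2 - 2*s + 5)
[2] reduce the parallel group A1, [A2/(1+A2*A3)], A4 -> (-9*s^3 + 21*s^2 - 19*s + 23)/(9*s^3 - 9*s^2 + 17*s - 5)
The result of step 2 is T(s) in lowest terms. Its denominator has leading coefficient 9; dividing the denominator through by 9 makes it monic.

Final answer: s^3 - s^2 + 17*s/9 - 5/9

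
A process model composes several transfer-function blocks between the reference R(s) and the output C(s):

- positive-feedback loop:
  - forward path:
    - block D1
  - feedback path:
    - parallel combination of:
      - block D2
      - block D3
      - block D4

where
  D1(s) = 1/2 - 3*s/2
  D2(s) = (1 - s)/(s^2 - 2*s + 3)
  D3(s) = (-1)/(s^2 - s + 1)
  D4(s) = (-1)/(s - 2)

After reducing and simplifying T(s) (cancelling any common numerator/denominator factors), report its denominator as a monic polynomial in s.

1. sum the parallel branches D2, D3, D4, giving (-2*s^4 + 6*s^3 - 8*s^2 + 3*s + 1)/(s^5 - 5*s^4 + 12*s^3 - 17*s^2 + 13*s - 6)
2. apply the feedback formula to D1, (D2+D3+D4), giving (3*s^6 - 16*s^5 + 41*s^4 - 63*s^3 + 56*s^2 - 31*s + 6)/(4*s^5 - 10*s^4 + 6*s^3 + 17*s^2 - 26*s + 13)
That last expression is T(s), already simplified. Scaling its denominator by 1/4 (the reciprocal of the leading coefficient) yields the monic denominator.

Answer: s^5 - 5*s^4/2 + 3*s^3/2 + 17*s^2/4 - 13*s/2 + 13/4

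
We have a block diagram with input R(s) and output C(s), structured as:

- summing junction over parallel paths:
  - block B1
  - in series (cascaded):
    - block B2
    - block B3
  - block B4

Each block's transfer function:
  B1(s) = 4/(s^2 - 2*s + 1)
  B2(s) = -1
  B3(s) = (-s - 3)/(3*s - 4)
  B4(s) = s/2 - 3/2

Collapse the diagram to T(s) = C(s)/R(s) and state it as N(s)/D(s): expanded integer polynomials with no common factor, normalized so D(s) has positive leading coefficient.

Step 1 - cascade B2, B3 gives (s + 3)/(3*s - 4)
Step 2 - add B1, (B2*B3), B4 (parallel) - this is the overall T(s), already in the required normalized form

Hence the answer: (3*s^4 - 17*s^3 + 43*s^2 - 23*s - 14)/(6*s^3 - 20*s^2 + 22*s - 8)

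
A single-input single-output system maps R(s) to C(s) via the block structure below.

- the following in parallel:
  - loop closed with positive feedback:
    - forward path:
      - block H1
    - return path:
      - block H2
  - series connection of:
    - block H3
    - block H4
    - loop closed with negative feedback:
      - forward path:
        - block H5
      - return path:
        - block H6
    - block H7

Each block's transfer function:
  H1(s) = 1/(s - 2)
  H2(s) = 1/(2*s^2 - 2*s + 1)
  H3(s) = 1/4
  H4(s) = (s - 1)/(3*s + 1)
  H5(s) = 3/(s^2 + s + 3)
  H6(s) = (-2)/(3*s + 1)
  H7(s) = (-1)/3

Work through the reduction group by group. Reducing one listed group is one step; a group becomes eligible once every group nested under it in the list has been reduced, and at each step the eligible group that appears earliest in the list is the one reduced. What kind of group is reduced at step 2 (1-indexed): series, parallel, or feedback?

Answer: feedback

Working:
(1) reduce the feedback loop with forward H1 and return H2
(2) feedback reduction of H5, H6
(3) reduce the series chain H3, H4, [H5/(1+H5*H6)], H7
(4) add [H1/(1-H1*H2)], (H3*H4*[H5/(1+H5*H6)]*H7) (parallel)
The group at step 2 is a feedback group.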